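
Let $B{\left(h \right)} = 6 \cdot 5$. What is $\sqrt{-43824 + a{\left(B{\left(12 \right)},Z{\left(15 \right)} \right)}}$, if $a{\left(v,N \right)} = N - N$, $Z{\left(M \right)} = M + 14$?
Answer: $4 i \sqrt{2739} \approx 209.34 i$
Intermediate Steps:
$B{\left(h \right)} = 30$
$Z{\left(M \right)} = 14 + M$
$a{\left(v,N \right)} = 0$
$\sqrt{-43824 + a{\left(B{\left(12 \right)},Z{\left(15 \right)} \right)}} = \sqrt{-43824 + 0} = \sqrt{-43824} = 4 i \sqrt{2739}$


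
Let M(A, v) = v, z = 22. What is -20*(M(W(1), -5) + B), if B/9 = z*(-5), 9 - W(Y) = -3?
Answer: 19900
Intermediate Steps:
W(Y) = 12 (W(Y) = 9 - 1*(-3) = 9 + 3 = 12)
B = -990 (B = 9*(22*(-5)) = 9*(-110) = -990)
-20*(M(W(1), -5) + B) = -20*(-5 - 990) = -20*(-995) = 19900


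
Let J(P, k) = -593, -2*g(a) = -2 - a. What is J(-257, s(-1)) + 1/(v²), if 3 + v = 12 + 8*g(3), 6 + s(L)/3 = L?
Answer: -498712/841 ≈ -593.00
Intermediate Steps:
g(a) = 1 + a/2 (g(a) = -(-2 - a)/2 = 1 + a/2)
s(L) = -18 + 3*L
v = 29 (v = -3 + (12 + 8*(1 + (½)*3)) = -3 + (12 + 8*(1 + 3/2)) = -3 + (12 + 8*(5/2)) = -3 + (12 + 20) = -3 + 32 = 29)
J(-257, s(-1)) + 1/(v²) = -593 + 1/(29²) = -593 + 1/841 = -498712/841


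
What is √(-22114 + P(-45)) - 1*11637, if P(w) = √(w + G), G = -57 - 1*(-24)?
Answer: -11637 + √(-22114 + I*√78) ≈ -11637.0 + 148.71*I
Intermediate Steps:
G = -33 (G = -57 + 24 = -33)
P(w) = √(-33 + w) (P(w) = √(w - 33) = √(-33 + w))
√(-22114 + P(-45)) - 1*11637 = √(-22114 + √(-33 - 45)) - 1*11637 = √(-22114 + √(-78)) - 11637 = √(-22114 + I*√78) - 11637 = -11637 + √(-22114 + I*√78)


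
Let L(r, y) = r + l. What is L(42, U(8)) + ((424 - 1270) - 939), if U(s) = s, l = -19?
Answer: -1762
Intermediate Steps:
L(r, y) = -19 + r (L(r, y) = r - 19 = -19 + r)
L(42, U(8)) + ((424 - 1270) - 939) = (-19 + 42) + ((424 - 1270) - 939) = 23 + (-846 - 939) = 23 - 1785 = -1762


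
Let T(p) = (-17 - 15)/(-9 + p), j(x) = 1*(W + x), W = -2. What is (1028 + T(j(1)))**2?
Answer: 26584336/25 ≈ 1.0634e+6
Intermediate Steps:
j(x) = -2 + x (j(x) = 1*(-2 + x) = -2 + x)
T(p) = -32/(-9 + p)
(1028 + T(j(1)))**2 = (1028 - 32/(-9 + (-2 + 1)))**2 = (1028 - 32/(-9 - 1))**2 = (1028 - 32/(-10))**2 = (1028 - 32*(-1/10))**2 = (1028 + 16/5)**2 = (5156/5)**2 = 26584336/25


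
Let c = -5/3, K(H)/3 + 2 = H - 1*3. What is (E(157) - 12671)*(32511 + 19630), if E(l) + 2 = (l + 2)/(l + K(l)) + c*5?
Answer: -1215953929795/1839 ≈ -6.6120e+8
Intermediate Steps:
K(H) = -15 + 3*H (K(H) = -6 + 3*(H - 1*3) = -6 + 3*(H - 3) = -6 + 3*(-3 + H) = -6 + (-9 + 3*H) = -15 + 3*H)
c = -5/3 (c = -5*⅓ = -5/3 ≈ -1.6667)
E(l) = -31/3 + (2 + l)/(-15 + 4*l) (E(l) = -2 + ((l + 2)/(l + (-15 + 3*l)) - 5/3*5) = -2 + ((2 + l)/(-15 + 4*l) - 25/3) = -2 + (-25/3 + (2 + l)/(-15 + 4*l)) = -31/3 + (2 + l)/(-15 + 4*l))
(E(157) - 12671)*(32511 + 19630) = ((471 - 121*157)/(3*(-15 + 4*157)) - 12671)*(32511 + 19630) = ((471 - 18997)/(3*(-15 + 628)) - 12671)*52141 = ((⅓)*(-18526)/613 - 12671)*52141 = ((⅓)*(1/613)*(-18526) - 12671)*52141 = (-18526/1839 - 12671)*52141 = -23320495/1839*52141 = -1215953929795/1839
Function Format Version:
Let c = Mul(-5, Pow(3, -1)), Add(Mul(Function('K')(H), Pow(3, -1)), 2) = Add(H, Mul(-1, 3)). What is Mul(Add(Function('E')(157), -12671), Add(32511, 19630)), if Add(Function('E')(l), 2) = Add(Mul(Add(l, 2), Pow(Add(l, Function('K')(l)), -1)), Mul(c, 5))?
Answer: Rational(-1215953929795, 1839) ≈ -6.6120e+8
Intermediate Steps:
Function('K')(H) = Add(-15, Mul(3, H)) (Function('K')(H) = Add(-6, Mul(3, Add(H, Mul(-1, 3)))) = Add(-6, Mul(3, Add(H, -3))) = Add(-6, Mul(3, Add(-3, H))) = Add(-6, Add(-9, Mul(3, H))) = Add(-15, Mul(3, H)))
c = Rational(-5, 3) (c = Mul(-5, Rational(1, 3)) = Rational(-5, 3) ≈ -1.6667)
Function('E')(l) = Add(Rational(-31, 3), Mul(Pow(Add(-15, Mul(4, l)), -1), Add(2, l))) (Function('E')(l) = Add(-2, Add(Mul(Add(l, 2), Pow(Add(l, Add(-15, Mul(3, l))), -1)), Mul(Rational(-5, 3), 5))) = Add(-2, Add(Mul(Add(2, l), Pow(Add(-15, Mul(4, l)), -1)), Rational(-25, 3))) = Add(-2, Add(Mul(Pow(Add(-15, Mul(4, l)), -1), Add(2, l)), Rational(-25, 3))) = Add(-2, Add(Rational(-25, 3), Mul(Pow(Add(-15, Mul(4, l)), -1), Add(2, l)))) = Add(Rational(-31, 3), Mul(Pow(Add(-15, Mul(4, l)), -1), Add(2, l))))
Mul(Add(Function('E')(157), -12671), Add(32511, 19630)) = Mul(Add(Mul(Rational(1, 3), Pow(Add(-15, Mul(4, 157)), -1), Add(471, Mul(-121, 157))), -12671), Add(32511, 19630)) = Mul(Add(Mul(Rational(1, 3), Pow(Add(-15, 628), -1), Add(471, -18997)), -12671), 52141) = Mul(Add(Mul(Rational(1, 3), Pow(613, -1), -18526), -12671), 52141) = Mul(Add(Mul(Rational(1, 3), Rational(1, 613), -18526), -12671), 52141) = Mul(Add(Rational(-18526, 1839), -12671), 52141) = Mul(Rational(-23320495, 1839), 52141) = Rational(-1215953929795, 1839)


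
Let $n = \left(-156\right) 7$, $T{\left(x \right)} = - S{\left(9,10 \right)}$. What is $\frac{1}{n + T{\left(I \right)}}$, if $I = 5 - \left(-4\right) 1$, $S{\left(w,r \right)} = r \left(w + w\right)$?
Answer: $- \frac{1}{1272} \approx -0.00078616$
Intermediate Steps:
$S{\left(w,r \right)} = 2 r w$ ($S{\left(w,r \right)} = r 2 w = 2 r w$)
$I = 9$ ($I = 5 - -4 = 5 + 4 = 9$)
$T{\left(x \right)} = -180$ ($T{\left(x \right)} = - 2 \cdot 10 \cdot 9 = \left(-1\right) 180 = -180$)
$n = -1092$
$\frac{1}{n + T{\left(I \right)}} = \frac{1}{-1092 - 180} = \frac{1}{-1272} = - \frac{1}{1272}$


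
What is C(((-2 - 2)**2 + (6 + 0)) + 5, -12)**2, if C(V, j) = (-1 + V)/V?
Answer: 676/729 ≈ 0.92730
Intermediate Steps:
C(V, j) = (-1 + V)/V
C(((-2 - 2)**2 + (6 + 0)) + 5, -12)**2 = ((-1 + (((-2 - 2)**2 + (6 + 0)) + 5))/(((-2 - 2)**2 + (6 + 0)) + 5))**2 = ((-1 + (((-4)**2 + 6) + 5))/(((-4)**2 + 6) + 5))**2 = ((-1 + ((16 + 6) + 5))/((16 + 6) + 5))**2 = ((-1 + (22 + 5))/(22 + 5))**2 = ((-1 + 27)/27)**2 = ((1/27)*26)**2 = (26/27)**2 = 676/729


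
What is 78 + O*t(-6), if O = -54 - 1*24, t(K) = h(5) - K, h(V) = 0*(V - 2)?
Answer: -390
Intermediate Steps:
h(V) = 0 (h(V) = 0*(-2 + V) = 0)
t(K) = -K (t(K) = 0 - K = -K)
O = -78 (O = -54 - 24 = -78)
78 + O*t(-6) = 78 - (-78)*(-6) = 78 - 78*6 = 78 - 468 = -390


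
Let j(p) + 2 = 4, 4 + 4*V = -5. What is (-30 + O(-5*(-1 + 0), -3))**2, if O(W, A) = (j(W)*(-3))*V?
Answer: 1089/4 ≈ 272.25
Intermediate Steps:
V = -9/4 (V = -1 + (1/4)*(-5) = -1 - 5/4 = -9/4 ≈ -2.2500)
j(p) = 2 (j(p) = -2 + 4 = 2)
O(W, A) = 27/2 (O(W, A) = (2*(-3))*(-9/4) = -6*(-9/4) = 27/2)
(-30 + O(-5*(-1 + 0), -3))**2 = (-30 + 27/2)**2 = (-33/2)**2 = 1089/4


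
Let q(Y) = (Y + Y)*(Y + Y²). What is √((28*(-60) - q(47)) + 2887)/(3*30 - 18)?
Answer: I*√210857/72 ≈ 6.3777*I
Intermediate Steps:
q(Y) = 2*Y*(Y + Y²) (q(Y) = (2*Y)*(Y + Y²) = 2*Y*(Y + Y²))
√((28*(-60) - q(47)) + 2887)/(3*30 - 18) = √((28*(-60) - 2*47²*(1 + 47)) + 2887)/(3*30 - 18) = √((-1680 - 2*2209*48) + 2887)/(90 - 18) = √((-1680 - 1*212064) + 2887)/72 = √((-1680 - 212064) + 2887)*(1/72) = √(-213744 + 2887)*(1/72) = √(-210857)*(1/72) = (I*√210857)*(1/72) = I*√210857/72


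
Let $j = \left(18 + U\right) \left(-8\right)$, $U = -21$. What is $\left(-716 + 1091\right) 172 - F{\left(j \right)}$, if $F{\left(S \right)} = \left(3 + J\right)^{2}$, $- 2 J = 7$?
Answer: $\frac{257999}{4} \approx 64500.0$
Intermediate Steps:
$J = - \frac{7}{2}$ ($J = \left(- \frac{1}{2}\right) 7 = - \frac{7}{2} \approx -3.5$)
$j = 24$ ($j = \left(18 - 21\right) \left(-8\right) = \left(-3\right) \left(-8\right) = 24$)
$F{\left(S \right)} = \frac{1}{4}$ ($F{\left(S \right)} = \left(3 - \frac{7}{2}\right)^{2} = \left(- \frac{1}{2}\right)^{2} = \frac{1}{4}$)
$\left(-716 + 1091\right) 172 - F{\left(j \right)} = \left(-716 + 1091\right) 172 - \frac{1}{4} = 375 \cdot 172 - \frac{1}{4} = 64500 - \frac{1}{4} = \frac{257999}{4}$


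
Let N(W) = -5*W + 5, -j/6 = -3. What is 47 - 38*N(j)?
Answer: 3277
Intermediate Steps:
j = 18 (j = -6*(-3) = 18)
N(W) = 5 - 5*W
47 - 38*N(j) = 47 - 38*(5 - 5*18) = 47 - 38*(5 - 90) = 47 - 38*(-85) = 47 + 3230 = 3277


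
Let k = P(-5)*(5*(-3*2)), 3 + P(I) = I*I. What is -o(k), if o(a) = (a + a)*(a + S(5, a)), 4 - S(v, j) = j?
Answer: 5280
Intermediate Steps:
S(v, j) = 4 - j
P(I) = -3 + I**2 (P(I) = -3 + I*I = -3 + I**2)
k = -660 (k = (-3 + (-5)**2)*(5*(-3*2)) = (-3 + 25)*(5*(-6)) = 22*(-30) = -660)
o(a) = 8*a (o(a) = (a + a)*(a + (4 - a)) = (2*a)*4 = 8*a)
-o(k) = -8*(-660) = -1*(-5280) = 5280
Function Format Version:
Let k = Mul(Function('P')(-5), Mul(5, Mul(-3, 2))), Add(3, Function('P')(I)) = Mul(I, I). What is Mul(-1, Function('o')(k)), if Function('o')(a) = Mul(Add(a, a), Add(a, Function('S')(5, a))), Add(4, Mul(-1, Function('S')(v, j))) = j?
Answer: 5280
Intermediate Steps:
Function('S')(v, j) = Add(4, Mul(-1, j))
Function('P')(I) = Add(-3, Pow(I, 2)) (Function('P')(I) = Add(-3, Mul(I, I)) = Add(-3, Pow(I, 2)))
k = -660 (k = Mul(Add(-3, Pow(-5, 2)), Mul(5, Mul(-3, 2))) = Mul(Add(-3, 25), Mul(5, -6)) = Mul(22, -30) = -660)
Function('o')(a) = Mul(8, a) (Function('o')(a) = Mul(Add(a, a), Add(a, Add(4, Mul(-1, a)))) = Mul(Mul(2, a), 4) = Mul(8, a))
Mul(-1, Function('o')(k)) = Mul(-1, Mul(8, -660)) = Mul(-1, -5280) = 5280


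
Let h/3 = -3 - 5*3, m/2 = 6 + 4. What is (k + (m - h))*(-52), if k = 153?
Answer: -11804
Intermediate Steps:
m = 20 (m = 2*(6 + 4) = 2*10 = 20)
h = -54 (h = 3*(-3 - 5*3) = 3*(-3 - 15) = 3*(-18) = -54)
(k + (m - h))*(-52) = (153 + (20 - 1*(-54)))*(-52) = (153 + (20 + 54))*(-52) = (153 + 74)*(-52) = 227*(-52) = -11804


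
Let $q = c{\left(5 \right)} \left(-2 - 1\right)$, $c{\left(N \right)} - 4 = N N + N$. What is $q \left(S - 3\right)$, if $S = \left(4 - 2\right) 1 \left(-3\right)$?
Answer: $918$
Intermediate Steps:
$c{\left(N \right)} = 4 + N + N^{2}$ ($c{\left(N \right)} = 4 + \left(N N + N\right) = 4 + \left(N^{2} + N\right) = 4 + \left(N + N^{2}\right) = 4 + N + N^{2}$)
$S = -6$ ($S = 2 \left(-3\right) = -6$)
$q = -102$ ($q = \left(4 + 5 + 5^{2}\right) \left(-2 - 1\right) = \left(4 + 5 + 25\right) \left(-3\right) = 34 \left(-3\right) = -102$)
$q \left(S - 3\right) = - 102 \left(-6 - 3\right) = \left(-102\right) \left(-9\right) = 918$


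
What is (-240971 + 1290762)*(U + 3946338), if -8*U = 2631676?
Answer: 7594982785787/2 ≈ 3.7975e+12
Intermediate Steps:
U = -657919/2 (U = -⅛*2631676 = -657919/2 ≈ -3.2896e+5)
(-240971 + 1290762)*(U + 3946338) = (-240971 + 1290762)*(-657919/2 + 3946338) = 1049791*(7234757/2) = 7594982785787/2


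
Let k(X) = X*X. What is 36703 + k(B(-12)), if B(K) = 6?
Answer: 36739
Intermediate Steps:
k(X) = X**2
36703 + k(B(-12)) = 36703 + 6**2 = 36703 + 36 = 36739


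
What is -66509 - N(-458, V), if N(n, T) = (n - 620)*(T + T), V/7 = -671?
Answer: -10193241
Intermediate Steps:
V = -4697 (V = 7*(-671) = -4697)
N(n, T) = 2*T*(-620 + n) (N(n, T) = (-620 + n)*(2*T) = 2*T*(-620 + n))
-66509 - N(-458, V) = -66509 - 2*(-4697)*(-620 - 458) = -66509 - 2*(-4697)*(-1078) = -66509 - 1*10126732 = -66509 - 10126732 = -10193241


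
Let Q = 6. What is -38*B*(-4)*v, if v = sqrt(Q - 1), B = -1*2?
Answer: -304*sqrt(5) ≈ -679.76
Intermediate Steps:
B = -2
v = sqrt(5) (v = sqrt(6 - 1) = sqrt(5) ≈ 2.2361)
-38*B*(-4)*v = -38*(-2*(-4))*sqrt(5) = -304*sqrt(5)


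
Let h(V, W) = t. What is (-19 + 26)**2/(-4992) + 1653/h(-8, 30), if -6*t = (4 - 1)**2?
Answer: -5501233/4992 ≈ -1102.0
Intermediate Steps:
t = -3/2 (t = -(4 - 1)**2/6 = -1/6*3**2 = -1/6*9 = -3/2 ≈ -1.5000)
h(V, W) = -3/2
(-19 + 26)**2/(-4992) + 1653/h(-8, 30) = (-19 + 26)**2/(-4992) + 1653/(-3/2) = 7**2*(-1/4992) + 1653*(-2/3) = 49*(-1/4992) - 1102 = -49/4992 - 1102 = -5501233/4992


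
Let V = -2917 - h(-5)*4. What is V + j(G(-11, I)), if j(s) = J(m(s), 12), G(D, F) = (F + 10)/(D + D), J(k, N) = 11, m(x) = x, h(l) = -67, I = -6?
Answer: -2638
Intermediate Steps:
G(D, F) = (10 + F)/(2*D) (G(D, F) = (10 + F)/((2*D)) = (10 + F)*(1/(2*D)) = (10 + F)/(2*D))
j(s) = 11
V = -2649 (V = -2917 - (-67)*4 = -2917 - 1*(-268) = -2917 + 268 = -2649)
V + j(G(-11, I)) = -2649 + 11 = -2638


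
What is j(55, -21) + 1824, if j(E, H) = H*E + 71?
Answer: 740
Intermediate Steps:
j(E, H) = 71 + E*H (j(E, H) = E*H + 71 = 71 + E*H)
j(55, -21) + 1824 = (71 + 55*(-21)) + 1824 = (71 - 1155) + 1824 = -1084 + 1824 = 740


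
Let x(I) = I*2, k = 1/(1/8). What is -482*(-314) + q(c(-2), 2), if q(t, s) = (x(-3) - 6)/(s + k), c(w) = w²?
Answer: 756734/5 ≈ 1.5135e+5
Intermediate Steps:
k = 8 (k = 1/(1*(⅛)) = 1/(⅛) = 8)
x(I) = 2*I
q(t, s) = -12/(8 + s) (q(t, s) = (2*(-3) - 6)/(s + 8) = (-6 - 6)/(8 + s) = -12/(8 + s))
-482*(-314) + q(c(-2), 2) = -482*(-314) - 12/(8 + 2) = 151348 - 12/10 = 151348 - 12*⅒ = 151348 - 6/5 = 756734/5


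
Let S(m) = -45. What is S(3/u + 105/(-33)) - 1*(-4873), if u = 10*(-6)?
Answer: 4828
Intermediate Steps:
u = -60
S(3/u + 105/(-33)) - 1*(-4873) = -45 - 1*(-4873) = -45 + 4873 = 4828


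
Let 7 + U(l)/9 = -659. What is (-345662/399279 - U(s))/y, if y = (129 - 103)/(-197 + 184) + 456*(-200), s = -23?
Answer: -1196466332/18207521679 ≈ -0.065713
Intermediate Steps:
U(l) = -5994 (U(l) = -63 + 9*(-659) = -63 - 5931 = -5994)
y = -91202 (y = 26/(-13) - 91200 = 26*(-1/13) - 91200 = -2 - 91200 = -91202)
(-345662/399279 - U(s))/y = (-345662/399279 - 1*(-5994))/(-91202) = (-345662*1/399279 + 5994)*(-1/91202) = (-345662/399279 + 5994)*(-1/91202) = (2392932664/399279)*(-1/91202) = -1196466332/18207521679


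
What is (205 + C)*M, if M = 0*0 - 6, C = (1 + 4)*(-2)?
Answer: -1170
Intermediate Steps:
C = -10 (C = 5*(-2) = -10)
M = -6 (M = 0 - 6 = -6)
(205 + C)*M = (205 - 10)*(-6) = 195*(-6) = -1170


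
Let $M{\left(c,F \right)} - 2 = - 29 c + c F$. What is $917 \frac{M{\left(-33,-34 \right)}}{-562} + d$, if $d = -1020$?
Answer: $- \frac{2481517}{562} \approx -4415.5$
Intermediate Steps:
$M{\left(c,F \right)} = 2 - 29 c + F c$ ($M{\left(c,F \right)} = 2 + \left(- 29 c + c F\right) = 2 + \left(- 29 c + F c\right) = 2 - 29 c + F c$)
$917 \frac{M{\left(-33,-34 \right)}}{-562} + d = 917 \frac{2 - -957 - -1122}{-562} - 1020 = 917 \left(2 + 957 + 1122\right) \left(- \frac{1}{562}\right) - 1020 = 917 \cdot 2081 \left(- \frac{1}{562}\right) - 1020 = 917 \left(- \frac{2081}{562}\right) - 1020 = - \frac{1908277}{562} - 1020 = - \frac{2481517}{562}$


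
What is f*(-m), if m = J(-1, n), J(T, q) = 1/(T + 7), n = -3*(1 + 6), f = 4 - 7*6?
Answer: 19/3 ≈ 6.3333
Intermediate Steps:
f = -38 (f = 4 - 42 = -38)
n = -21 (n = -3*7 = -21)
J(T, q) = 1/(7 + T)
m = 1/6 (m = 1/(7 - 1) = 1/6 ≈ 0.16667)
f*(-m) = -(-38)/6 = -38*(-1/6) = 19/3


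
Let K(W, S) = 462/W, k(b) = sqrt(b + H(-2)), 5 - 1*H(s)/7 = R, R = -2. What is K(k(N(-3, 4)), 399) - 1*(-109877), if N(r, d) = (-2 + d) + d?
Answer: 109877 + 42*sqrt(55)/5 ≈ 1.0994e+5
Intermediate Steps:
H(s) = 49 (H(s) = 35 - 7*(-2) = 35 + 14 = 49)
N(r, d) = -2 + 2*d
k(b) = sqrt(49 + b) (k(b) = sqrt(b + 49) = sqrt(49 + b))
K(k(N(-3, 4)), 399) - 1*(-109877) = 462/(sqrt(49 + (-2 + 2*4))) - 1*(-109877) = 462/(sqrt(49 + (-2 + 8))) + 109877 = 462/(sqrt(49 + 6)) + 109877 = 462/(sqrt(55)) + 109877 = 462*(sqrt(55)/55) + 109877 = 42*sqrt(55)/5 + 109877 = 109877 + 42*sqrt(55)/5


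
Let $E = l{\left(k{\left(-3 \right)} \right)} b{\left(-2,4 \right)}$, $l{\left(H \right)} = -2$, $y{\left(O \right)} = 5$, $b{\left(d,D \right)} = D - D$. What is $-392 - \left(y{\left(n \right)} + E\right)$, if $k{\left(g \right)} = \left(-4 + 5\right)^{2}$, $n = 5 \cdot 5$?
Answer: $-397$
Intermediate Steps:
$n = 25$
$b{\left(d,D \right)} = 0$
$k{\left(g \right)} = 1$ ($k{\left(g \right)} = 1^{2} = 1$)
$E = 0$ ($E = \left(-2\right) 0 = 0$)
$-392 - \left(y{\left(n \right)} + E\right) = -392 - \left(5 + 0\right) = -392 - 5 = -397$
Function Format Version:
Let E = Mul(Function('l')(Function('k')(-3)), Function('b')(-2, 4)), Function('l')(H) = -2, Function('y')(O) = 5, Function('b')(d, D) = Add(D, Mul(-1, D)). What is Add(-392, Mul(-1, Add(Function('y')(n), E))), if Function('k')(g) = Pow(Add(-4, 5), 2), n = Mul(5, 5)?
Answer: -397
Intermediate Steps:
n = 25
Function('b')(d, D) = 0
Function('k')(g) = 1 (Function('k')(g) = Pow(1, 2) = 1)
E = 0 (E = Mul(-2, 0) = 0)
Add(-392, Mul(-1, Add(Function('y')(n), E))) = Add(-392, Mul(-1, Add(5, 0))) = Add(-392, Mul(-1, 5)) = Add(-392, -5) = -397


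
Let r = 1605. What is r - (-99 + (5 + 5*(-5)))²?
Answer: -12556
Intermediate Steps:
r - (-99 + (5 + 5*(-5)))² = 1605 - (-99 + (5 + 5*(-5)))² = 1605 - (-99 + (5 - 25))² = 1605 - (-99 - 20)² = 1605 - 1*(-119)² = 1605 - 1*14161 = 1605 - 14161 = -12556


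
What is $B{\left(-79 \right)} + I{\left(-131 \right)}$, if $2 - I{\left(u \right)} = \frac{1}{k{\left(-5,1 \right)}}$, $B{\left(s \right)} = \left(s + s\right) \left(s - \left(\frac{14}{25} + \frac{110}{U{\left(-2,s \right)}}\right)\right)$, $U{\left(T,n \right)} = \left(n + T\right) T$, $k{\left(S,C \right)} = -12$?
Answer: $\frac{102706763}{8100} \approx 12680.0$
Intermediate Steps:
$U{\left(T,n \right)} = T \left(T + n\right)$ ($U{\left(T,n \right)} = \left(T + n\right) T = T \left(T + n\right)$)
$B{\left(s \right)} = 2 s \left(- \frac{14}{25} + s - \frac{110}{4 - 2 s}\right)$ ($B{\left(s \right)} = \left(s + s\right) \left(s - \left(\frac{14}{25} + 110 \left(- \frac{1}{2 \left(-2 + s\right)}\right)\right)\right) = 2 s \left(s - \left(\frac{14}{25} + \frac{110}{4 - 2 s}\right)\right) = 2 s \left(- \frac{14}{25} + s - \frac{110}{4 - 2 s}\right)$)
$I{\left(u \right)} = \frac{25}{12}$ ($I{\left(u \right)} = 2 - \frac{1}{-12} = 2 - - \frac{1}{12} = 2 + \frac{1}{12} = \frac{25}{12}$)
$B{\left(-79 \right)} + I{\left(-131 \right)} = \frac{2}{25} \left(-79\right) \frac{1}{2 - -79} \left(-1375 + \left(-14 + 25 \left(-79\right)\right) \left(2 - -79\right)\right) + \frac{25}{12} = \frac{2}{25} \left(-79\right) \frac{1}{2 + 79} \left(-1375 + \left(-14 - 1975\right) \left(2 + 79\right)\right) + \frac{25}{12} = \frac{2}{25} \left(-79\right) \frac{1}{81} \left(-1375 - 161109\right) + \frac{25}{12} = \frac{2}{25} \left(-79\right) \frac{1}{81} \left(-162484\right) + \frac{25}{12} = \frac{25672472}{2025} + \frac{25}{12} = \frac{102706763}{8100}$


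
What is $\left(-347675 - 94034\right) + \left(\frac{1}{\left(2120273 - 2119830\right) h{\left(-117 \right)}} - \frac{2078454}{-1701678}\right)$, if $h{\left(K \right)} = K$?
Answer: $- \frac{6493080229572461}{14699945403} \approx -4.4171 \cdot 10^{5}$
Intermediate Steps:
$\left(-347675 - 94034\right) + \left(\frac{1}{\left(2120273 - 2119830\right) h{\left(-117 \right)}} - \frac{2078454}{-1701678}\right) = \left(-347675 - 94034\right) + \left(\frac{1}{\left(2120273 - 2119830\right) \left(-117\right)} - \frac{2078454}{-1701678}\right) = \left(-347675 - 94034\right) + \left(\frac{1}{443} \left(- \frac{1}{117}\right) - - \frac{346409}{283613}\right) = -441709 + \left(\frac{1}{443} \left(- \frac{1}{117}\right) + \frac{346409}{283613}\right) = -441709 + \left(- \frac{1}{51831} + \frac{346409}{283613}\right) = -441709 + \frac{17954441266}{14699945403} = - \frac{6493080229572461}{14699945403}$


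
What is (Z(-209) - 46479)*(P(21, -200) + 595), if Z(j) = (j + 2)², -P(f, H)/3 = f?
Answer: -1931160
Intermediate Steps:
P(f, H) = -3*f
Z(j) = (2 + j)²
(Z(-209) - 46479)*(P(21, -200) + 595) = ((2 - 209)² - 46479)*(-3*21 + 595) = ((-207)² - 46479)*(-63 + 595) = (42849 - 46479)*532 = -3630*532 = -1931160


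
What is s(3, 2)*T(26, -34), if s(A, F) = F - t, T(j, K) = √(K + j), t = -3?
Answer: 10*I*√2 ≈ 14.142*I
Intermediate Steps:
s(A, F) = 3 + F (s(A, F) = F - 1*(-3) = F + 3 = 3 + F)
s(3, 2)*T(26, -34) = (3 + 2)*√(-34 + 26) = 5*√(-8) = 5*(2*I*√2) = 10*I*√2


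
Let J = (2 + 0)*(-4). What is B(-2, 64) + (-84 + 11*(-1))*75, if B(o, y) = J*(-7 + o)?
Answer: -7053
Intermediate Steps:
J = -8 (J = 2*(-4) = -8)
B(o, y) = 56 - 8*o (B(o, y) = -8*(-7 + o) = 56 - 8*o)
B(-2, 64) + (-84 + 11*(-1))*75 = (56 - 8*(-2)) + (-84 + 11*(-1))*75 = (56 + 16) + (-84 - 11)*75 = 72 - 95*75 = 72 - 7125 = -7053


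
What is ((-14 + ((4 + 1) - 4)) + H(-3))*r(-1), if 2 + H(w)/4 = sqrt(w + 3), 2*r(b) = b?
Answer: 21/2 ≈ 10.500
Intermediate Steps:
r(b) = b/2
H(w) = -8 + 4*sqrt(3 + w) (H(w) = -8 + 4*sqrt(w + 3) = -8 + 4*sqrt(3 + w))
((-14 + ((4 + 1) - 4)) + H(-3))*r(-1) = ((-14 + ((4 + 1) - 4)) + (-8 + 4*sqrt(3 - 3)))*((1/2)*(-1)) = ((-14 + (5 - 4)) + (-8 + 4*sqrt(0)))*(-1/2) = ((-14 + 1) + (-8 + 4*0))*(-1/2) = (-13 + (-8 + 0))*(-1/2) = (-13 - 8)*(-1/2) = -21*(-1/2) = 21/2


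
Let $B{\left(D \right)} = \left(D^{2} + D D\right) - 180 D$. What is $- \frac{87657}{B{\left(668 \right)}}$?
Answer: $- \frac{87657}{772208} \approx -0.11351$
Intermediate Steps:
$B{\left(D \right)} = - 180 D + 2 D^{2}$ ($B{\left(D \right)} = \left(D^{2} + D^{2}\right) - 180 D = 2 D^{2} - 180 D = - 180 D + 2 D^{2}$)
$- \frac{87657}{B{\left(668 \right)}} = - \frac{87657}{2 \cdot 668 \left(-90 + 668\right)} = - \frac{87657}{2 \cdot 668 \cdot 578} = - \frac{87657}{772208}$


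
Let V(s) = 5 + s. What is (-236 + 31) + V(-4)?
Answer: -204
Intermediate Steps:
(-236 + 31) + V(-4) = (-236 + 31) + (5 - 4) = -205 + 1 = -204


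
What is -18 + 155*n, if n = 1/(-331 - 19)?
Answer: -1291/70 ≈ -18.443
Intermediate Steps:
n = -1/350 (n = 1/(-350) = -1/350 ≈ -0.0028571)
-18 + 155*n = -18 + 155*(-1/350) = -18 - 31/70 = -1291/70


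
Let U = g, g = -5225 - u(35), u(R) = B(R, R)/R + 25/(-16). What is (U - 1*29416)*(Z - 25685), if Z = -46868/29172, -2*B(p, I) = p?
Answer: 17303989486351/19448 ≈ 8.8976e+8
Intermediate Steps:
B(p, I) = -p/2
Z = -11717/7293 (Z = -46868*1/29172 = -11717/7293 ≈ -1.6066)
u(R) = -33/16 (u(R) = (-R/2)/R + 25/(-16) = -½ + 25*(-1/16) = -½ - 25/16 = -33/16)
g = -83567/16 (g = -5225 - 1*(-33/16) = -5225 + 33/16 = -83567/16 ≈ -5222.9)
U = -83567/16 ≈ -5222.9
(U - 1*29416)*(Z - 25685) = (-83567/16 - 1*29416)*(-11717/7293 - 25685) = (-83567/16 - 29416)*(-187332422/7293) = -554223/16*(-187332422/7293) = 17303989486351/19448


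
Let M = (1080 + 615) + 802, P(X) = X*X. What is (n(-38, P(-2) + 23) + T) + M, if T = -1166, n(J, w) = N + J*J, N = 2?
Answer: 2777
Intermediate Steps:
P(X) = X²
n(J, w) = 2 + J² (n(J, w) = 2 + J*J = 2 + J²)
M = 2497 (M = 1695 + 802 = 2497)
(n(-38, P(-2) + 23) + T) + M = ((2 + (-38)²) - 1166) + 2497 = ((2 + 1444) - 1166) + 2497 = (1446 - 1166) + 2497 = 280 + 2497 = 2777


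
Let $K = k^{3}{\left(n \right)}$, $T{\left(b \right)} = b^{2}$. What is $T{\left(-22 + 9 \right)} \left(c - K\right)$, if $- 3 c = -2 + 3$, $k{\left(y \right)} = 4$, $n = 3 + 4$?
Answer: $- \frac{32617}{3} \approx -10872.0$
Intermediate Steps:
$n = 7$
$K = 64$ ($K = 4^{3} = 64$)
$c = - \frac{1}{3}$ ($c = - \frac{-2 + 3}{3} = \left(- \frac{1}{3}\right) 1 = - \frac{1}{3} \approx -0.33333$)
$T{\left(-22 + 9 \right)} \left(c - K\right) = \left(-22 + 9\right)^{2} \left(- \frac{1}{3} - 64\right) = \left(-13\right)^{2} \left(- \frac{1}{3} - 64\right) = 169 \left(- \frac{193}{3}\right) = - \frac{32617}{3}$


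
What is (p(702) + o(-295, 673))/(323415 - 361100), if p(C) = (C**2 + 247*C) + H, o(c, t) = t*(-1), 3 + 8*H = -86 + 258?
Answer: -5324369/301480 ≈ -17.661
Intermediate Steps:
H = 169/8 (H = -3/8 + (-86 + 258)/8 = -3/8 + (1/8)*172 = -3/8 + 43/2 = 169/8 ≈ 21.125)
o(c, t) = -t
p(C) = 169/8 + C**2 + 247*C (p(C) = (C**2 + 247*C) + 169/8 = 169/8 + C**2 + 247*C)
(p(702) + o(-295, 673))/(323415 - 361100) = ((169/8 + 702**2 + 247*702) - 1*673)/(323415 - 361100) = ((169/8 + 492804 + 173394) - 673)/(-37685) = (5329753/8 - 673)*(-1/37685) = (5324369/8)*(-1/37685) = -5324369/301480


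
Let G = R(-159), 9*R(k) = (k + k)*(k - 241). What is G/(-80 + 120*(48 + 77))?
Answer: 1060/1119 ≈ 0.94727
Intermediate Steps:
R(k) = 2*k*(-241 + k)/9 (R(k) = ((k + k)*(k - 241))/9 = ((2*k)*(-241 + k))/9 = (2*k*(-241 + k))/9 = 2*k*(-241 + k)/9)
G = 42400/3 (G = (2/9)*(-159)*(-241 - 159) = (2/9)*(-159)*(-400) = 42400/3 ≈ 14133.)
G/(-80 + 120*(48 + 77)) = 42400/(3*(-80 + 120*(48 + 77))) = 42400/(3*(-80 + 120*125)) = 42400/(3*(-80 + 15000)) = (42400/3)/14920 = (42400/3)*(1/14920) = 1060/1119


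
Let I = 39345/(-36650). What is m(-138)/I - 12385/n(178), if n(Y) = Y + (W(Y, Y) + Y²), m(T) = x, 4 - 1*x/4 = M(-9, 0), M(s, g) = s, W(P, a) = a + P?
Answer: -12377670445/253523442 ≈ -48.823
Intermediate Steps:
W(P, a) = P + a
x = 52 (x = 16 - 4*(-9) = 16 + 36 = 52)
m(T) = 52
I = -7869/7330 (I = 39345*(-1/36650) = -7869/7330 ≈ -1.0735)
n(Y) = Y² + 3*Y (n(Y) = Y + ((Y + Y) + Y²) = Y + (2*Y + Y²) = Y + (Y² + 2*Y) = Y² + 3*Y)
m(-138)/I - 12385/n(178) = 52/(-7869/7330) - 12385*1/(178*(3 + 178)) = 52*(-7330/7869) - 12385/(178*181) = -381160/7869 - 12385/32218 = -12377670445/253523442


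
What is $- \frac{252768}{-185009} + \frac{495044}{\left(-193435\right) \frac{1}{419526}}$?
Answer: $- \frac{3493029877447656}{3253383265} \approx -1.0737 \cdot 10^{6}$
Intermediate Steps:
$- \frac{252768}{-185009} + \frac{495044}{\left(-193435\right) \frac{1}{419526}} = \left(-252768\right) \left(- \frac{1}{185009}\right) + \frac{495044}{\left(-193435\right) \frac{1}{419526}} = \frac{252768}{185009} + \frac{495044}{- \frac{193435}{419526}} = \frac{252768}{185009} + 495044 \left(- \frac{419526}{193435}\right) = \frac{252768}{185009} - \frac{18880348104}{17585} = - \frac{3493029877447656}{3253383265}$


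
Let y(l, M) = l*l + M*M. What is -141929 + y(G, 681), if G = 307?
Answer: 416081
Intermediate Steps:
y(l, M) = M**2 + l**2 (y(l, M) = l**2 + M**2 = M**2 + l**2)
-141929 + y(G, 681) = -141929 + (681**2 + 307**2) = -141929 + (463761 + 94249) = -141929 + 558010 = 416081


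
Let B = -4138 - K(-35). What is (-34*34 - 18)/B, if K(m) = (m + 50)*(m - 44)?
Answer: 1174/2953 ≈ 0.39756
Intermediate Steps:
K(m) = (-44 + m)*(50 + m) (K(m) = (50 + m)*(-44 + m) = (-44 + m)*(50 + m))
B = -2953 (B = -4138 - (-2200 + (-35)² + 6*(-35)) = -4138 - (-2200 + 1225 - 210) = -4138 - 1*(-1185) = -4138 + 1185 = -2953)
(-34*34 - 18)/B = (-34*34 - 18)/(-2953) = (-1156 - 18)*(-1/2953) = -1174*(-1/2953) = 1174/2953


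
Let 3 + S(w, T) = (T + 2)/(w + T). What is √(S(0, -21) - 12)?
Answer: 2*I*√1554/21 ≈ 3.7544*I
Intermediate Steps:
S(w, T) = -3 + (2 + T)/(T + w) (S(w, T) = -3 + (T + 2)/(w + T) = -3 + (2 + T)/(T + w))
√(S(0, -21) - 12) = √((2 - 3*0 - 2*(-21))/(-21 + 0) - 12) = √((2 + 0 + 42)/(-21) - 12) = √(-1/21*44 - 12) = √(-44/21 - 12) = √(-296/21) = 2*I*√1554/21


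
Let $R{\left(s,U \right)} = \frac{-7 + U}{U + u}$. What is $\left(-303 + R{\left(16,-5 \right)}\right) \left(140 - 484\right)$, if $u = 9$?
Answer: $105264$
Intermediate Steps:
$R{\left(s,U \right)} = \frac{-7 + U}{9 + U}$ ($R{\left(s,U \right)} = \frac{-7 + U}{U + 9} = \frac{-7 + U}{9 + U}$)
$\left(-303 + R{\left(16,-5 \right)}\right) \left(140 - 484\right) = \left(-303 + \frac{-7 - 5}{9 - 5}\right) \left(140 - 484\right) = \left(-303 + \frac{1}{4} \left(-12\right)\right) \left(-344\right) = \left(-303 - 3\right) \left(-344\right) = \left(-306\right) \left(-344\right) = 105264$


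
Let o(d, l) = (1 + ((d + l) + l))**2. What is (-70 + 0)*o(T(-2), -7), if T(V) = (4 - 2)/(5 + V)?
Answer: -95830/9 ≈ -10648.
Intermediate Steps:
T(V) = 2/(5 + V)
o(d, l) = (1 + d + 2*l)**2 (o(d, l) = (1 + (d + 2*l))**2 = (1 + d + 2*l)**2)
(-70 + 0)*o(T(-2), -7) = (-70 + 0)*(1 + 2/(5 - 2) + 2*(-7))**2 = -70*(1 + 2/3 - 14)**2 = -70*(-37/3)**2 = -70*1369/9 = -95830/9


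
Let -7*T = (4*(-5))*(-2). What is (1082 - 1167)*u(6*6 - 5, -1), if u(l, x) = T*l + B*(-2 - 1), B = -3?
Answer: 100045/7 ≈ 14292.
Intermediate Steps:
T = -40/7 (T = -4*(-5)*(-2)/7 = -(-20)*(-2)/7 = -⅐*40 = -40/7 ≈ -5.7143)
u(l, x) = 9 - 40*l/7 (u(l, x) = -40*l/7 - 3*(-2 - 1) = -40*l/7 - 3*(-3) = -40*l/7 + 9 = 9 - 40*l/7)
(1082 - 1167)*u(6*6 - 5, -1) = (1082 - 1167)*(9 - 40*(6*6 - 5)/7) = -85*(9 - 40*(36 - 5)/7) = -85*(9 - 40/7*31) = -85*(9 - 1240/7) = -85*(-1177/7) = 100045/7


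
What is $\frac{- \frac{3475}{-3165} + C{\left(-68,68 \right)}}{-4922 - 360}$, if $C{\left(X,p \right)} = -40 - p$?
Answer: $\frac{67669}{3343506} \approx 0.020239$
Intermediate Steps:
$\frac{- \frac{3475}{-3165} + C{\left(-68,68 \right)}}{-4922 - 360} = \frac{- \frac{3475}{-3165} - 108}{-4922 - 360} = \frac{\left(-3475\right) \left(- \frac{1}{3165}\right) - 108}{-5282} = \left(\frac{695}{633} - 108\right) \left(- \frac{1}{5282}\right) = \left(- \frac{67669}{633}\right) \left(- \frac{1}{5282}\right) = \frac{67669}{3343506}$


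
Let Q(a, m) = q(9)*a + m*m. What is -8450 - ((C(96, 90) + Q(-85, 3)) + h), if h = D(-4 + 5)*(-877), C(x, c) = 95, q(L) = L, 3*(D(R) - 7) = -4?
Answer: -8458/3 ≈ -2819.3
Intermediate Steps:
D(R) = 17/3 (D(R) = 7 + (1/3)*(-4) = 7 - 4/3 = 17/3)
h = -14909/3 (h = (17/3)*(-877) = -14909/3 ≈ -4969.7)
Q(a, m) = m**2 + 9*a (Q(a, m) = 9*a + m*m = 9*a + m**2 = m**2 + 9*a)
-8450 - ((C(96, 90) + Q(-85, 3)) + h) = -8450 - ((95 + (3**2 + 9*(-85))) - 14909/3) = -8450 - ((95 + (9 - 765)) - 14909/3) = -8450 - ((95 - 756) - 14909/3) = -8450 - (-661 - 14909/3) = -8450 - 1*(-16892/3) = -8450 + 16892/3 = -8458/3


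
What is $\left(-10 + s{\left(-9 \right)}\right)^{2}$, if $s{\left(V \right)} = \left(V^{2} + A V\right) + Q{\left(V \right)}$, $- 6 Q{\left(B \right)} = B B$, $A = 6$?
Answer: $\frac{49}{4} \approx 12.25$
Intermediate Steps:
$Q{\left(B \right)} = - \frac{B^{2}}{6}$ ($Q{\left(B \right)} = - \frac{B B}{6} = - \frac{B^{2}}{6}$)
$s{\left(V \right)} = 6 V + \frac{5 V^{2}}{6}$ ($s{\left(V \right)} = \left(V^{2} + 6 V\right) - \frac{V^{2}}{6} = 6 V + \frac{5 V^{2}}{6}$)
$\left(-10 + s{\left(-9 \right)}\right)^{2} = \left(-10 + \frac{1}{6} \left(-9\right) \left(36 + 5 \left(-9\right)\right)\right)^{2} = \left(-10 + \frac{1}{6} \left(-9\right) \left(36 - 45\right)\right)^{2} = \left(-10 + \frac{1}{6} \left(-9\right) \left(-9\right)\right)^{2} = \left(-10 + \frac{27}{2}\right)^{2} = \left(\frac{7}{2}\right)^{2} = \frac{49}{4}$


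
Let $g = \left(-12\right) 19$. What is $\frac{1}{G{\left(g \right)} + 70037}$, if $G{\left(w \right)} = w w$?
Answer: $\frac{1}{122021} \approx 8.1953 \cdot 10^{-6}$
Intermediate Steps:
$g = -228$
$G{\left(w \right)} = w^{2}$
$\frac{1}{G{\left(g \right)} + 70037} = \frac{1}{\left(-228\right)^{2} + 70037} = \frac{1}{51984 + 70037} = \frac{1}{122021}$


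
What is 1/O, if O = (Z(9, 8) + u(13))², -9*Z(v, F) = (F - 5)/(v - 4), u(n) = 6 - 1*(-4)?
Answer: 225/22201 ≈ 0.010135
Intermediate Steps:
u(n) = 10 (u(n) = 6 + 4 = 10)
Z(v, F) = -(-5 + F)/(9*(-4 + v)) (Z(v, F) = -(F - 5)/(9*(v - 4)) = -(-5 + F)/(9*(-4 + v)))
O = 22201/225 (O = ((5 - 1*8)/(9*(-4 + 9)) + 10)² = ((⅑)*(5 - 8)/5 + 10)² = ((⅑)*(⅕)*(-3) + 10)² = (-1/15 + 10)² = (149/15)² = 22201/225 ≈ 98.671)
1/O = 1/(22201/225) = 225/22201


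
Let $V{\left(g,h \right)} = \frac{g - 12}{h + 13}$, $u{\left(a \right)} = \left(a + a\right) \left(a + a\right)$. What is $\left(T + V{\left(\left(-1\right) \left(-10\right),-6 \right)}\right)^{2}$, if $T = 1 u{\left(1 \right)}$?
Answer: $\frac{676}{49} \approx 13.796$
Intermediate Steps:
$u{\left(a \right)} = 4 a^{2}$ ($u{\left(a \right)} = 2 a 2 a = 4 a^{2}$)
$V{\left(g,h \right)} = \frac{-12 + g}{13 + h}$
$T = 4$ ($T = 1 \cdot 4 \cdot 1^{2} = 1 \cdot 4 \cdot 1 = 1 \cdot 4 = 4$)
$\left(T + V{\left(\left(-1\right) \left(-10\right),-6 \right)}\right)^{2} = \left(4 + \frac{-12 - -10}{13 - 6}\right)^{2} = \left(4 + \frac{-12 + 10}{7}\right)^{2} = \left(4 + \frac{1}{7} \left(-2\right)\right)^{2} = \left(4 - \frac{2}{7}\right)^{2} = \left(\frac{26}{7}\right)^{2} = \frac{676}{49}$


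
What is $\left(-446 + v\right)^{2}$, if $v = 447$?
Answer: $1$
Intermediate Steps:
$\left(-446 + v\right)^{2} = \left(-446 + 447\right)^{2} = 1^{2} = 1$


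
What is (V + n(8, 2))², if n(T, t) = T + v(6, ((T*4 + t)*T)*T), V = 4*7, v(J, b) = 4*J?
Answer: 3600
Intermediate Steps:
V = 28
n(T, t) = 24 + T (n(T, t) = T + 4*6 = T + 24 = 24 + T)
(V + n(8, 2))² = (28 + (24 + 8))² = (28 + 32)² = 60² = 3600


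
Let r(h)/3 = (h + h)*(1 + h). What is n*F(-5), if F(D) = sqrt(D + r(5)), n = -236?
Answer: -1180*sqrt(7) ≈ -3122.0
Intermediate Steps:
r(h) = 6*h*(1 + h) (r(h) = 3*((h + h)*(1 + h)) = 3*((2*h)*(1 + h)) = 3*(2*h*(1 + h)) = 6*h*(1 + h))
F(D) = sqrt(180 + D) (F(D) = sqrt(D + 6*5*(1 + 5)) = sqrt(D + 6*5*6) = sqrt(D + 180) = sqrt(180 + D))
n*F(-5) = -236*sqrt(180 - 5) = -1180*sqrt(7)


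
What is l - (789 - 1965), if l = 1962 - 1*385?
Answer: 2753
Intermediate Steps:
l = 1577 (l = 1962 - 385 = 1577)
l - (789 - 1965) = 1577 - (789 - 1965) = 1577 - 1*(-1176) = 1577 + 1176 = 2753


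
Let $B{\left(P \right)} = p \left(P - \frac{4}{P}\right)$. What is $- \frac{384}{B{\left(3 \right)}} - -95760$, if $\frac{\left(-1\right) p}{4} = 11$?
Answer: $\frac{5267088}{55} \approx 95765.0$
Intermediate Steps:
$p = -44$ ($p = \left(-4\right) 11 = -44$)
$B{\left(P \right)} = - 44 P + \frac{176}{P}$ ($B{\left(P \right)} = - 44 \left(P - \frac{4}{P}\right) = - 44 P + \frac{176}{P}$)
$- \frac{384}{B{\left(3 \right)}} - -95760 = - \frac{384}{\left(-44\right) 3 + \frac{176}{3}} - -95760 = - \frac{384}{-132 + 176 \cdot \frac{1}{3}} + 95760 = - \frac{384}{-132 + \frac{176}{3}} + 95760 = - \frac{384}{- \frac{220}{3}} + 95760 = \left(-384\right) \left(- \frac{3}{220}\right) + 95760 = \frac{288}{55} + 95760 = \frac{5267088}{55}$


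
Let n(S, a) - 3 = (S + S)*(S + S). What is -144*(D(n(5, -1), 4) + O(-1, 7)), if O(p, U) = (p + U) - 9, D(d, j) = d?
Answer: -14400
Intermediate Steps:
n(S, a) = 3 + 4*S² (n(S, a) = 3 + (S + S)*(S + S) = 3 + (2*S)*(2*S) = 3 + 4*S²)
O(p, U) = -9 + U + p (O(p, U) = (U + p) - 9 = -9 + U + p)
-144*(D(n(5, -1), 4) + O(-1, 7)) = -144*((3 + 4*5²) + (-9 + 7 - 1)) = -144*((3 + 4*25) - 3) = -144*((3 + 100) - 3) = -144*(103 - 3) = -144*100 = -14400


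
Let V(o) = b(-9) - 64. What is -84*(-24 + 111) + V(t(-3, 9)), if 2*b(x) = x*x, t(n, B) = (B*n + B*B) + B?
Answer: -14663/2 ≈ -7331.5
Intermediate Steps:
t(n, B) = B + B**2 + B*n (t(n, B) = (B*n + B**2) + B = (B**2 + B*n) + B = B + B**2 + B*n)
b(x) = x**2/2 (b(x) = (x*x)/2 = x**2/2)
V(o) = -47/2 (V(o) = (1/2)*(-9)**2 - 64 = (1/2)*81 - 64 = 81/2 - 64 = -47/2)
-84*(-24 + 111) + V(t(-3, 9)) = -84*(-24 + 111) - 47/2 = -84*87 - 47/2 = -7308 - 47/2 = -14663/2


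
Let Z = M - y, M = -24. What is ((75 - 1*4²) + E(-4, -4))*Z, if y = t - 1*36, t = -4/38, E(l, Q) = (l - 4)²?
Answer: 28290/19 ≈ 1488.9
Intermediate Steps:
E(l, Q) = (-4 + l)²
t = -2/19 (t = -4*1/38 = -2/19 ≈ -0.10526)
y = -686/19 (y = -2/19 - 1*36 = -2/19 - 36 = -686/19 ≈ -36.105)
Z = 230/19 (Z = -24 - 1*(-686/19) = -24 + 686/19 = 230/19 ≈ 12.105)
((75 - 1*4²) + E(-4, -4))*Z = ((75 - 1*4²) + (-4 - 4)²)*(230/19) = ((75 - 1*16) + (-8)²)*(230/19) = ((75 - 16) + 64)*(230/19) = (59 + 64)*(230/19) = 123*(230/19) = 28290/19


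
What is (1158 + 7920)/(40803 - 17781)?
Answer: 1513/3837 ≈ 0.39432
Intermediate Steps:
(1158 + 7920)/(40803 - 17781) = 9078/23022 = 9078*(1/23022) = 1513/3837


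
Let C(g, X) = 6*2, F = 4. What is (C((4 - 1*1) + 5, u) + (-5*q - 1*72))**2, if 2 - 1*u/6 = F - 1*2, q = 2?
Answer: 4900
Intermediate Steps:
u = 0 (u = 12 - 6*(4 - 1*2) = 12 - 6*(4 - 2) = 12 - 6*2 = 12 - 12 = 0)
C(g, X) = 12
(C((4 - 1*1) + 5, u) + (-5*q - 1*72))**2 = (12 + (-5*2 - 1*72))**2 = (12 + (-10 - 72))**2 = (12 - 82)**2 = (-70)**2 = 4900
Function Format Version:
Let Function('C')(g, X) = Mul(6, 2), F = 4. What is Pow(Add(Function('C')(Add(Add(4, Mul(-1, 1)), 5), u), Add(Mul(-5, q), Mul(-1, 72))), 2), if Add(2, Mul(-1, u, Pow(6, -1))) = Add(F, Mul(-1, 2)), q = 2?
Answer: 4900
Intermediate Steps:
u = 0 (u = Add(12, Mul(-6, Add(4, Mul(-1, 2)))) = Add(12, Mul(-6, Add(4, -2))) = Add(12, Mul(-6, 2)) = Add(12, -12) = 0)
Function('C')(g, X) = 12
Pow(Add(Function('C')(Add(Add(4, Mul(-1, 1)), 5), u), Add(Mul(-5, q), Mul(-1, 72))), 2) = Pow(Add(12, Add(Mul(-5, 2), Mul(-1, 72))), 2) = Pow(Add(12, Add(-10, -72)), 2) = Pow(Add(12, -82), 2) = Pow(-70, 2) = 4900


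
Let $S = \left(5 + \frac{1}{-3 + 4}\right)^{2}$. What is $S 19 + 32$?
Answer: $716$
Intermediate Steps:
$S = 36$ ($S = \left(5 + 1^{-1}\right)^{2} = \left(5 + 1\right)^{2} = 6^{2} = 36$)
$S 19 + 32 = 36 \cdot 19 + 32 = 684 + 32 = 716$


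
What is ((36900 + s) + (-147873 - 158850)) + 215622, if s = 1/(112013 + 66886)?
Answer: -9696504698/178899 ≈ -54201.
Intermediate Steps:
s = 1/178899 ≈ 5.5897e-6
((36900 + s) + (-147873 - 158850)) + 215622 = ((36900 + 1/178899) + (-147873 - 158850)) + 215622 = (6601373101/178899 - 306723) + 215622 = -48271064876/178899 + 215622 = -9696504698/178899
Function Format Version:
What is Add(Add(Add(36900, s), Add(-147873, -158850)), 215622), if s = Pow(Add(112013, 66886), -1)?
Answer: Rational(-9696504698, 178899) ≈ -54201.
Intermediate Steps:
s = Rational(1, 178899) (s = Pow(178899, -1) = Rational(1, 178899) ≈ 5.5897e-6)
Add(Add(Add(36900, s), Add(-147873, -158850)), 215622) = Add(Add(Add(36900, Rational(1, 178899)), Add(-147873, -158850)), 215622) = Add(Add(Rational(6601373101, 178899), -306723), 215622) = Add(Rational(-48271064876, 178899), 215622) = Rational(-9696504698, 178899)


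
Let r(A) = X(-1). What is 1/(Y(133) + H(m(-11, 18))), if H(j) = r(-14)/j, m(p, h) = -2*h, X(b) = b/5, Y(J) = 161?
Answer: 180/28981 ≈ 0.0062110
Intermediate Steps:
X(b) = b/5 (X(b) = b*(⅕) = b/5)
r(A) = -⅕ (r(A) = (⅕)*(-1) = -⅕)
H(j) = -1/(5*j)
1/(Y(133) + H(m(-11, 18))) = 1/(161 - 1/(5*((-2*18)))) = 1/(161 - ⅕/(-36)) = 1/(161 - ⅕*(-1/36)) = 1/(161 + 1/180) = 1/(28981/180) = 180/28981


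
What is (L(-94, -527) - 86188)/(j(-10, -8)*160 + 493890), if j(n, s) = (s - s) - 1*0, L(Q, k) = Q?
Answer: -43141/246945 ≈ -0.17470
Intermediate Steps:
j(n, s) = 0 (j(n, s) = 0 + 0 = 0)
(L(-94, -527) - 86188)/(j(-10, -8)*160 + 493890) = (-94 - 86188)/(0*160 + 493890) = -86282/(0 + 493890) = -86282/493890 = -86282*1/493890 = -43141/246945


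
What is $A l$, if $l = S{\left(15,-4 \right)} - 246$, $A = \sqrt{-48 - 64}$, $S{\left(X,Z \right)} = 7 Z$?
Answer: $- 1096 i \sqrt{7} \approx - 2899.7 i$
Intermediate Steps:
$A = 4 i \sqrt{7}$ ($A = \sqrt{-48 - 64} = \sqrt{-112} = 4 i \sqrt{7} \approx 10.583 i$)
$l = -274$ ($l = 7 \left(-4\right) - 246 = -28 - 246 = -274$)
$A l = 4 i \sqrt{7} \left(-274\right) = - 1096 i \sqrt{7}$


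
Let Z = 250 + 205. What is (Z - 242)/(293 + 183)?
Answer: 213/476 ≈ 0.44748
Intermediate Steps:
Z = 455
(Z - 242)/(293 + 183) = (455 - 242)/(293 + 183) = 213/476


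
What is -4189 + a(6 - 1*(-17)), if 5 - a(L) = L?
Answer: -4207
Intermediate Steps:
a(L) = 5 - L
-4189 + a(6 - 1*(-17)) = -4189 + (5 - (6 - 1*(-17))) = -4189 + (5 - (6 + 17)) = -4189 + (5 - 1*23) = -4189 + (5 - 23) = -4189 - 18 = -4207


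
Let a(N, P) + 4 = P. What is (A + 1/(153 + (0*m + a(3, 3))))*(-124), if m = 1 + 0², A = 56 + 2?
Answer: -273327/38 ≈ -7192.8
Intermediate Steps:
A = 58
a(N, P) = -4 + P
m = 1 (m = 1 + 0 = 1)
(A + 1/(153 + (0*m + a(3, 3))))*(-124) = (58 + 1/(153 + (0*1 + (-4 + 3))))*(-124) = (58 + 1/(153 + (0 - 1)))*(-124) = (58 + 1/(153 - 1))*(-124) = (58 + 1/152)*(-124) = (8817/152)*(-124) = -273327/38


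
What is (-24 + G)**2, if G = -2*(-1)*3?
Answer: 324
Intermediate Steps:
G = 6 (G = 2*3 = 6)
(-24 + G)**2 = (-24 + 6)**2 = (-18)**2 = 324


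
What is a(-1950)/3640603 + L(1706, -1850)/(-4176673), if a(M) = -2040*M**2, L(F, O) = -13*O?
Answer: -32398957684802150/15205608253819 ≈ -2130.7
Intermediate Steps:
a(-1950)/3640603 + L(1706, -1850)/(-4176673) = -2040*(-1950)**2/3640603 - 13*(-1850)/(-4176673) = -2040*3802500*(1/3640603) + 24050*(-1/4176673) = -7757100000*1/3640603 - 24050/4176673 = -7757100000/3640603 - 24050/4176673 = -32398957684802150/15205608253819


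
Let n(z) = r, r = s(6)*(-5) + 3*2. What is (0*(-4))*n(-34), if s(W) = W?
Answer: 0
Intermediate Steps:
r = -24 (r = 6*(-5) + 3*2 = -30 + 6 = -24)
n(z) = -24
(0*(-4))*n(-34) = (0*(-4))*(-24) = 0*(-24) = 0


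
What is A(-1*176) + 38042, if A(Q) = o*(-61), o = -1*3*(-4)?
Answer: 37310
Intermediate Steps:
o = 12 (o = -3*(-4) = 12)
A(Q) = -732 (A(Q) = 12*(-61) = -732)
A(-1*176) + 38042 = -732 + 38042 = 37310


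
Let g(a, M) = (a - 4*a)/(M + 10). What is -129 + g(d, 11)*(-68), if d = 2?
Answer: -767/7 ≈ -109.57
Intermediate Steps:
g(a, M) = -3*a/(10 + M) (g(a, M) = (-3*a)/(10 + M) = -3*a/(10 + M))
-129 + g(d, 11)*(-68) = -129 - 3*2/(10 + 11)*(-68) = -129 - 3*2/21*(-68) = -129 - 3*2*1/21*(-68) = -129 - 2/7*(-68) = -129 + 136/7 = -767/7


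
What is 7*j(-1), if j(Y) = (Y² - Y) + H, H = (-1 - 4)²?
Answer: 189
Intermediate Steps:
H = 25 (H = (-5)² = 25)
j(Y) = 25 + Y² - Y (j(Y) = (Y² - Y) + 25 = 25 + Y² - Y)
7*j(-1) = 7*(25 + (-1)² - 1*(-1)) = 7*(25 + 1 + 1) = 7*27 = 189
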